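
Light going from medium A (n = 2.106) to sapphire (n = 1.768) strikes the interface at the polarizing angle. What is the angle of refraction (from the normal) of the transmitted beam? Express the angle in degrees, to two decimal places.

θ_t ≈ 49.99°

θ_B = arctan(n₂/n₁) = arctan(1.768/2.106) = 40.01°.
At Brewster's angle the reflected and refracted rays are perpendicular, so θ_t = 90° − θ_B = 90° − 40.01° = 49.99°.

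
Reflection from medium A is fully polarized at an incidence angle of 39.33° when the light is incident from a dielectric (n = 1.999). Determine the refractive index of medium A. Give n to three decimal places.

n ≈ 1.638

Full polarization of the reflected beam means tan θ_B = n₂/n₁, where n₁ is the incident medium (a dielectric).
n₂ = n₁ tan θ_B = 1.999 × tan 39.33° = 1.638.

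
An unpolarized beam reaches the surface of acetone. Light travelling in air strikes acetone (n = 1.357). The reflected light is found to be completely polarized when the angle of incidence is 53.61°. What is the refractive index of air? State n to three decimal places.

n ≈ 1.000

At the Brewster angle, tan θ_B = n₂/n₁ with n₁ on the incident side (air) and n₂ on the transmitted side (acetone).
n₁ = n₂ / tan θ_B = 1.357 / tan 53.61° = 1.000.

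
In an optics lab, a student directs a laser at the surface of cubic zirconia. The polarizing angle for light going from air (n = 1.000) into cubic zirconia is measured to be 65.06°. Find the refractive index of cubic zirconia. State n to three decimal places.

At the polarizing angle, tan θ_B = n₂/n₁ with n₁ on the incident side (air) and n₂ on the transmitted side (cubic zirconia).
n₂ = n₁ tan θ_B = 1.000 × tan 65.06° = 2.150.

n ≈ 2.150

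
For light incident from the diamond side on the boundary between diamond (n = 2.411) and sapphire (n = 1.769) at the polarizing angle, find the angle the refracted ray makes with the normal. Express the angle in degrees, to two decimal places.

θ_t ≈ 53.73°

tan θ_B = n₂/n₁ = 1.769/2.411 = 0.7337, so θ_B = 36.27°.
The refracted ray is perpendicular to the reflected ray, so θ_t = 90° − θ_B = 53.73°.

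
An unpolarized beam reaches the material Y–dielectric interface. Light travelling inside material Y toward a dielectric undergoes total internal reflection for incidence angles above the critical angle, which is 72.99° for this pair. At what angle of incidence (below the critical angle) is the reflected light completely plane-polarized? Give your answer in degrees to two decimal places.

θ_B ≈ 43.72°

n₂/n₁ = sin θ_c = sin 72.99° = 0.9563.
tan θ_B equals the same ratio, so θ_B = arctan(0.9563) = 43.72°.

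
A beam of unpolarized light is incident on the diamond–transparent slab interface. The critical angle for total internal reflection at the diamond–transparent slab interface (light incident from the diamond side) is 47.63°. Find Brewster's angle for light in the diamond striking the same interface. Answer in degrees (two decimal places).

θ_B ≈ 36.46°

n₂/n₁ = sin θ_c = sin 47.63° = 0.7388.
tan θ_B equals the same ratio, so θ_B = arctan(0.7388) = 36.46°.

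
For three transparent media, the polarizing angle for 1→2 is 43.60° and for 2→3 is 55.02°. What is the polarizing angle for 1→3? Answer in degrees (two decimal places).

θ_B ≈ 53.69°

Each Brewster angle gives a ratio: n₂/n₁ = tan 43.60° = 0.9523, n₃/n₂ = tan 55.02° = 1.4292.
So n₃/n₁ = (n₂/n₁)(n₃/n₂) = 0.9523 × 1.4292 = 1.3610.
θ_B(1→3) = arctan(1.3610) = 53.69°.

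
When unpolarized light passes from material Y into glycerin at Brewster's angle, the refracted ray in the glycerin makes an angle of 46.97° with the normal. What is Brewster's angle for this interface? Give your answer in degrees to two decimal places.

θ_B ≈ 43.03°

Brewster's condition makes the reflected and refracted beams perpendicular: θ_B + θ_t = 90°.
So θ_B = 90° − θ_t = 90° − 46.97° = 43.03°.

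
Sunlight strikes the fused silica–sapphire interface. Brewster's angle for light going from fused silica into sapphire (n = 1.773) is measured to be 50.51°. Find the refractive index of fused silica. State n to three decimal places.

n ≈ 1.461

Full polarization of the reflected beam means tan θ_B = n₂/n₁, where n₁ is the incident medium (fused silica).
n₁ = n₂ / tan θ_B = 1.773 / tan 50.51° = 1.461.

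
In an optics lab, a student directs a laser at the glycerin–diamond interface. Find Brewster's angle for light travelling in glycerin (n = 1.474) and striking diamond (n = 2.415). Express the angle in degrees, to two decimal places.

θ_B ≈ 58.60°

tan θ_B = n₂/n₁ = 2.415/1.474 = 1.6384. Taking the arctangent, θ_B = 58.60°.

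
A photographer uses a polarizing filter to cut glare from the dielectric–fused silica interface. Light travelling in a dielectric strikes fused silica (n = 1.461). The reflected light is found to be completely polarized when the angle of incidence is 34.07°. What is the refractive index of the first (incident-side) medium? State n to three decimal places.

Brewster's law: tan θ_B = n₂/n₁ (light incident in a dielectric, refracted into fused silica).
n₁ = n₂ / tan θ_B = 1.461 / tan 34.07° = 2.160.

n ≈ 2.160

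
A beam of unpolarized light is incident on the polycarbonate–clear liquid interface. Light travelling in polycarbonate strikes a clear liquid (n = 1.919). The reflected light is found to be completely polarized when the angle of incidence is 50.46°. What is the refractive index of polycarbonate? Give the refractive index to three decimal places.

n ≈ 1.584

Brewster's law: tan θ_B = n₂/n₁ (light incident in polycarbonate, refracted into a clear liquid).
n₁ = n₂ / tan θ_B = 1.919 / tan 50.46° = 1.584.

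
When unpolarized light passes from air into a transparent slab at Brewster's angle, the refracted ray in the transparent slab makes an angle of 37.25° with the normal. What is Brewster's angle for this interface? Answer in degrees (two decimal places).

At Brewster's angle the reflected and refracted rays are perpendicular, so θ_B + θ_t = 90°.
θ_B = 90° − 37.25° = 52.75°.

θ_B ≈ 52.75°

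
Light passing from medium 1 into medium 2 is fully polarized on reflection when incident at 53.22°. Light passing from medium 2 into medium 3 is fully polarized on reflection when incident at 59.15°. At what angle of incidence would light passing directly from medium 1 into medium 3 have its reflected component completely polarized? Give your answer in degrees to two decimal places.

Each Brewster angle gives a ratio: n₂/n₁ = tan 53.22° = 1.3377, n₃/n₂ = tan 59.15° = 1.6742.
So n₃/n₁ = (n₂/n₁)(n₃/n₂) = 1.3377 × 1.6742 = 2.2396.
θ_B(1→3) = arctan(2.2396) = 65.94°.

θ_B ≈ 65.94°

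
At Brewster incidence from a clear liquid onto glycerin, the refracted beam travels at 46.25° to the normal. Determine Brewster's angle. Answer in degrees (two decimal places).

θ_B ≈ 43.75°

Since the reflected and refracted rays are at right angles at the polarizing angle, θ_B + θ_t = 90°.
So θ_B = 90° − θ_t = 90° − 46.25° = 43.75°.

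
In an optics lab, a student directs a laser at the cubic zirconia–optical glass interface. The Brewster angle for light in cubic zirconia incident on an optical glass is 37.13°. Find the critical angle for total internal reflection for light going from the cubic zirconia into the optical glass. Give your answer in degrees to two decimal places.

θ_c ≈ 49.21°

From Brewster, n₂/n₁ = tan θ_B = tan 37.13° = 0.7571.
Then sin θ_c = n₂/n₁ = 0.7571, so θ_c = arcsin 0.7571 = 49.21°.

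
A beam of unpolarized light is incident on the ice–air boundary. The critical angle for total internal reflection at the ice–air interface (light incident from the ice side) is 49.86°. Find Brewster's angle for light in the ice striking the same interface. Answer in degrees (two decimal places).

θ_B ≈ 37.40°

n₂/n₁ = sin θ_c = sin 49.86° = 0.7645.
tan θ_B equals the same ratio, so θ_B = arctan(0.7645) = 37.40°.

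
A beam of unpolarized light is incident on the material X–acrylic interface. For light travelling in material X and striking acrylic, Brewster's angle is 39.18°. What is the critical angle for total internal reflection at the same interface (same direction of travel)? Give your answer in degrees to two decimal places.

θ_c ≈ 54.59°

n₂/n₁ = tan 39.18° = 0.8150; the critical angle satisfies sin θ_c = n₂/n₁.
θ_c = arcsin(0.8150) = 54.59°.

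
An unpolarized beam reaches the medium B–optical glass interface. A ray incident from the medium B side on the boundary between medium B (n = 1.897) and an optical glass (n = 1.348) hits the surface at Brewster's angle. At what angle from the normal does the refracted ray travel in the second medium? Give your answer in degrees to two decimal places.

θ_B = arctan(n₂/n₁) = arctan(1.348/1.897) = 35.40°.
Since θ_B + θ_t = 90° at Brewster incidence, θ_t = 90° − 35.40° = 54.60°.

θ_t ≈ 54.60°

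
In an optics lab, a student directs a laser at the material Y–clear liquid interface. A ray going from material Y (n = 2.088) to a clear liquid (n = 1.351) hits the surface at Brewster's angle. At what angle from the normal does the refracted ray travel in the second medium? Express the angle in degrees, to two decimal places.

tan θ_B = n₂/n₁ = 1.351/2.088 = 0.6470, so θ_B = 32.90°.
The refracted ray is perpendicular to the reflected ray, so θ_t = 90° − θ_B = 57.10°.

θ_t ≈ 57.10°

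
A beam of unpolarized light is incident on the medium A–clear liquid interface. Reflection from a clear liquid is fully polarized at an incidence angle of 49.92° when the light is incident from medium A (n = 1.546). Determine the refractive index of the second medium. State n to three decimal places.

At Brewster's angle, tan θ_B = n₂/n₁ with n₁ on the incident side (medium A) and n₂ on the transmitted side (a clear liquid).
n₂ = n₁ tan θ_B = 1.546 × tan 49.92° = 1.837.

n ≈ 1.837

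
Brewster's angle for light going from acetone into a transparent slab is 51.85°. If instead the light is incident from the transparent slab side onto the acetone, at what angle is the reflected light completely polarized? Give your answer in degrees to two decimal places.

θ_B' ≈ 38.15°

The two Brewster angles are complementary: θ_B' = 90° − θ_B = 90° − 51.85° = 38.15°.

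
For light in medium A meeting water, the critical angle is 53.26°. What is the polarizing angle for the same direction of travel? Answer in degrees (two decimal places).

θ_B ≈ 38.71°

At the critical angle sin θ_c = n₂/n₁, giving n₂/n₁ = sin 53.26° = 0.8014.
Then tan θ_B = n₂/n₁ = 0.8014, so θ_B = arctan 0.8014 = 38.71°.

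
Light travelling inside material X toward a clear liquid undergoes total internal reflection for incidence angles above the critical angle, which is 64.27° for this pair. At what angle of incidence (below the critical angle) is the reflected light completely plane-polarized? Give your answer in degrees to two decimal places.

At the critical angle sin θ_c = n₂/n₁, giving n₂/n₁ = sin 64.27° = 0.9008.
Then tan θ_B = n₂/n₁ = 0.9008, so θ_B = arctan 0.9008 = 42.01°.

θ_B ≈ 42.01°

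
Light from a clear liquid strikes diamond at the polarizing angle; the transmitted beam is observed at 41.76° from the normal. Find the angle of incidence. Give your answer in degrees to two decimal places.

θ_B ≈ 48.24°

Brewster's condition makes the reflected and refracted beams perpendicular: θ_B + θ_t = 90°.
So θ_B = 90° − θ_t = 90° − 41.76° = 48.24°.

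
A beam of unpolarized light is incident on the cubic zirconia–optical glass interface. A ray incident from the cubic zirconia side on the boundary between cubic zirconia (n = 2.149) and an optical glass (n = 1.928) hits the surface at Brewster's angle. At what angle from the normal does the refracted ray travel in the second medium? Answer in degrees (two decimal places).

tan θ_B = n₂/n₁ = 1.928/2.149 = 0.8972, so θ_B = 41.90°.
Since θ_B + θ_t = 90° at Brewster incidence, θ_t = 90° − 41.90° = 48.10°.

θ_t ≈ 48.10°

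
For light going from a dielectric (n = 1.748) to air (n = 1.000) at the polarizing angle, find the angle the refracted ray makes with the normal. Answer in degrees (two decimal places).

θ_t ≈ 60.23°

θ_B = arctan(n₂/n₁) = arctan(1.000/1.748) = 29.77°.
The refracted ray is perpendicular to the reflected ray, so θ_t = 90° − θ_B = 60.23°.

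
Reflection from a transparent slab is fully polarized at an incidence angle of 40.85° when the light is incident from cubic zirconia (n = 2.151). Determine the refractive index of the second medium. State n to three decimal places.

Full polarization of the reflected beam means tan θ_B = n₂/n₁, where n₁ is the incident medium (cubic zirconia).
n₂ = n₁ tan θ_B = 2.151 × tan 40.85° = 1.860.

n ≈ 1.860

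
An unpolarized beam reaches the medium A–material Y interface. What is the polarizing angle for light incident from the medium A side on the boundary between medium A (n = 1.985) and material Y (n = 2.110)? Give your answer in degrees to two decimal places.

tan θ_B = n₂/n₁ = 2.110/1.985 = 1.0630. Taking the arctangent, θ_B = 46.75°.

θ_B ≈ 46.75°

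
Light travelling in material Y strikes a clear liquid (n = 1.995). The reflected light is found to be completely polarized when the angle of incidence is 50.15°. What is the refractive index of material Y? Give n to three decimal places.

n ≈ 1.665

Full polarization of the reflected beam means tan θ_B = n₂/n₁, where n₁ is the incident medium (material Y).
n₁ = n₂ / tan θ_B = 1.995 / tan 50.15° = 1.665.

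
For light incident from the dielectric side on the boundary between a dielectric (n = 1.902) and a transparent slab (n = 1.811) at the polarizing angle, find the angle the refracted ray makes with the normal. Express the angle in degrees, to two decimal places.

θ_t ≈ 46.40°

First find Brewster's angle: tan θ_B = 1.811/1.902 = 0.9522, giving θ_B = 43.60°.
The refracted ray is perpendicular to the reflected ray, so θ_t = 90° − θ_B = 46.40°.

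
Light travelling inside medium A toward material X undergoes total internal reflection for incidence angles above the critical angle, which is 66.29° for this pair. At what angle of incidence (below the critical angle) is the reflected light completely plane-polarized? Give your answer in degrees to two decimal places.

θ_B ≈ 42.48°

n₂/n₁ = sin θ_c = sin 66.29° = 0.9156.
tan θ_B equals the same ratio, so θ_B = arctan(0.9156) = 42.48°.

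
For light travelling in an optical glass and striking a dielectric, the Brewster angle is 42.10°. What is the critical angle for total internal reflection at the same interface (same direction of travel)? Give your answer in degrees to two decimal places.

From Brewster, n₂/n₁ = tan θ_B = tan 42.10° = 0.9036.
Then sin θ_c = n₂/n₁ = 0.9036, so θ_c = arcsin 0.9036 = 64.63°.

θ_c ≈ 64.63°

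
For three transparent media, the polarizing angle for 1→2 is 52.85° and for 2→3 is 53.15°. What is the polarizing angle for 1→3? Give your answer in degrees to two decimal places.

θ_B ≈ 60.41°

tan θ_B(1→2) = n₂/n₁ = tan 52.85° = 1.3198.
tan θ_B(2→3) = n₃/n₂ = tan 53.15° = 1.3343.
Multiplying, n₃/n₁ = 1.3198 × 1.3343 = 1.7611, and θ_B(1→3) = arctan 1.7611 = 60.41°.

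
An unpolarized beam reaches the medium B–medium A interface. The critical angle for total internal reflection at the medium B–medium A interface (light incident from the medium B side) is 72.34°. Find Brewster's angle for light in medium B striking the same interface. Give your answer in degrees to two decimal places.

θ_B ≈ 43.62°

n₂/n₁ = sin θ_c = sin 72.34° = 0.9529.
tan θ_B equals the same ratio, so θ_B = arctan(0.9529) = 43.62°.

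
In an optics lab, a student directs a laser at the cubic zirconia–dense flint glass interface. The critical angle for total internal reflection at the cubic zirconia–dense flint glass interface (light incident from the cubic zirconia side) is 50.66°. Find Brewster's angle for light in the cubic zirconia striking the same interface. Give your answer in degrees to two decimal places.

At the critical angle sin θ_c = n₂/n₁, giving n₂/n₁ = sin 50.66° = 0.7734.
Then tan θ_B = n₂/n₁ = 0.7734, so θ_B = arctan 0.7734 = 37.72°.

θ_B ≈ 37.72°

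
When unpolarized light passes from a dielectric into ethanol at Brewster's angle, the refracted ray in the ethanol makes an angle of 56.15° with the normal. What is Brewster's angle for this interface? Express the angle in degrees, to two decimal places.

θ_B ≈ 33.85°

At Brewster's angle the reflected and refracted rays are perpendicular, so θ_B + θ_t = 90°.
So θ_B = 90° − θ_t = 90° − 56.15° = 33.85°.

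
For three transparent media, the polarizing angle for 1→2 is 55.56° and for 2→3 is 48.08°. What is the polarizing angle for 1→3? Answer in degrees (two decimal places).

θ_B ≈ 58.38°

Each Brewster angle gives a ratio: n₂/n₁ = tan 55.56° = 1.4583, n₃/n₂ = tan 48.08° = 1.1137.
Multiplying, n₃/n₁ = 1.4583 × 1.1137 = 1.6241, and θ_B(1→3) = arctan 1.6241 = 58.38°.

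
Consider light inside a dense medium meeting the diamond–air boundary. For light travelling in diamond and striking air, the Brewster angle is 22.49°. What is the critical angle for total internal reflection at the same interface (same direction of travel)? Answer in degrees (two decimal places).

tan θ_B = n₂/n₁ = tan 22.49° = 0.4140.
Total internal reflection: sin θ_c = n₂/n₁ = 0.4140.
θ_c = arcsin(0.4140) = 24.46°.

θ_c ≈ 24.46°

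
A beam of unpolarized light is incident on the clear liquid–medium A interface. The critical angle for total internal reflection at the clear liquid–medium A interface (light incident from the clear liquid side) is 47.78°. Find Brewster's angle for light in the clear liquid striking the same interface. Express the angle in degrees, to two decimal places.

θ_B ≈ 36.52°

n₂/n₁ = sin θ_c = sin 47.78° = 0.7406.
tan θ_B equals the same ratio, so θ_B = arctan(0.7406) = 36.52°.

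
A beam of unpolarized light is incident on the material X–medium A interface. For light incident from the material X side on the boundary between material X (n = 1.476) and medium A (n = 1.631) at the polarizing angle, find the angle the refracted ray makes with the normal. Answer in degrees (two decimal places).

First find Brewster's angle: tan θ_B = 1.631/1.476 = 1.1050, giving θ_B = 47.86°.
The refracted ray is perpendicular to the reflected ray, so θ_t = 90° − θ_B = 42.14°.

θ_t ≈ 42.14°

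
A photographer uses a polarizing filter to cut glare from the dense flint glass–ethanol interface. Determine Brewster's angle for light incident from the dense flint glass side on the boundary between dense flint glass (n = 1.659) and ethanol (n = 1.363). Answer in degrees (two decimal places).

θ_B ≈ 39.41°

At Brewster's angle the reflected and refracted rays are perpendicular, which with Snell's law gives tan θ_B = n₂/n₁.
Here n₂/n₁ = 1.363/1.659 = 0.8216, and Brewster's law gives tan θ_B = n₂/n₁.
θ_B = arctan(0.8216) = 39.41°.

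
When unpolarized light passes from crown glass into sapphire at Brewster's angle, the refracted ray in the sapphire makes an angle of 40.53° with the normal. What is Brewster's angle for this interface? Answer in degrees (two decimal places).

Brewster's condition makes the reflected and refracted beams perpendicular: θ_B + θ_t = 90°.
So θ_B = 90° − θ_t = 90° − 40.53° = 49.47°.

θ_B ≈ 49.47°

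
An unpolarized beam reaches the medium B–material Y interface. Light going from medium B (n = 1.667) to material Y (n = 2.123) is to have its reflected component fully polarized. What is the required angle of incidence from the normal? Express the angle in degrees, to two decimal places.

θ_B ≈ 51.86°

Brewster's condition: tan θ_B = n₂/n₁ = 2.123/1.667 = 1.2735. Taking the arctangent, θ_B = 51.86°.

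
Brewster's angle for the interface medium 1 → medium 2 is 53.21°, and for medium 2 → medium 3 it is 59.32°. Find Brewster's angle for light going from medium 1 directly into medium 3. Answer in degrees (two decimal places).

Each Brewster angle gives a ratio: n₂/n₁ = tan 53.21° = 1.3372, n₃/n₂ = tan 59.32° = 1.6855.
So n₃/n₁ = (n₂/n₁)(n₃/n₂) = 1.3372 × 1.6855 = 2.2539.
θ_B(1→3) = arctan(2.2539) = 66.07°.

θ_B ≈ 66.07°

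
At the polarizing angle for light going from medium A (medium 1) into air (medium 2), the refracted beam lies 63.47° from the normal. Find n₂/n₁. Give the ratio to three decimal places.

At Brewster incidence θ_B = 90° − θ_t = 90° − 63.47° = 26.53°.
Then n₂/n₁ = tan θ_B = tan 26.53° = 0.499.

n₂/n₁ ≈ 0.499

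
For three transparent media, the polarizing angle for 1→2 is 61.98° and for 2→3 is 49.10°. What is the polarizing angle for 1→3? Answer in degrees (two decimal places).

θ_B ≈ 65.25°

Each Brewster angle gives a ratio: n₂/n₁ = tan 61.98° = 1.8791, n₃/n₂ = tan 49.10° = 1.1544.
n₃/n₁ = 2.1693. Then tan θ_B(1→3) = n₃/n₁, so θ_B(1→3) = arctan(2.1693) = 65.25°.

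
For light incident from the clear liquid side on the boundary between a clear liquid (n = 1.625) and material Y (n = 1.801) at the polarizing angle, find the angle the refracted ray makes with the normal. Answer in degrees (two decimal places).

θ_t ≈ 42.06°

θ_B = arctan(n₂/n₁) = arctan(1.801/1.625) = 47.94°.
The refracted ray is perpendicular to the reflected ray, so θ_t = 90° − θ_B = 42.06°.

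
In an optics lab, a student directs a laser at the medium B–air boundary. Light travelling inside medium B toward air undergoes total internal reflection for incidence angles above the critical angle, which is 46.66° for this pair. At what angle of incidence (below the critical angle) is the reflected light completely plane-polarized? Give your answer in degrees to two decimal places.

θ_B ≈ 36.03°

sin θ_c = n₂/n₁, so n₂/n₁ = sin 46.66° = 0.7273.
Brewster: tan θ_B = n₂/n₁ = 0.7273.
θ_B = arctan(0.7273) = 36.03°.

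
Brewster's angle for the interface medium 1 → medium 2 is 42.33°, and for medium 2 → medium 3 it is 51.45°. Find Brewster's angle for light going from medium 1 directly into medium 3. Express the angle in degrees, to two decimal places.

θ_B ≈ 48.82°

tan θ_B(1→2) = n₂/n₁ = tan 42.33° = 0.9109.
tan θ_B(2→3) = n₃/n₂ = tan 51.45° = 1.2549.
So n₃/n₁ = (n₂/n₁)(n₃/n₂) = 0.9109 × 1.2549 = 1.1431.
θ_B(1→3) = arctan(1.1431) = 48.82°.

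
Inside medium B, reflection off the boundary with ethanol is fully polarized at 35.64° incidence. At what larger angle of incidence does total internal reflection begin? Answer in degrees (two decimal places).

θ_c ≈ 45.81°

tan θ_B = n₂/n₁ = tan 35.64° = 0.7170.
Total internal reflection: sin θ_c = n₂/n₁ = 0.7170.
θ_c = arcsin(0.7170) = 45.81°.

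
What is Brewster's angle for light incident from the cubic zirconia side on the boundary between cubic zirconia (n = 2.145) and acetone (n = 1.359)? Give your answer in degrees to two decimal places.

Brewster's condition: tan θ_B = n₂/n₁ = 1.359/2.145 = 0.6336. Taking the arctangent, θ_B = 32.36°.

θ_B ≈ 32.36°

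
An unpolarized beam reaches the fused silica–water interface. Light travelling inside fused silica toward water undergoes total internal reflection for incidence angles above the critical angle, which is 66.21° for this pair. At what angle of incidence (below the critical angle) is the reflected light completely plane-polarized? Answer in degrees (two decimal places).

At the critical angle sin θ_c = n₂/n₁, giving n₂/n₁ = sin 66.21° = 0.9150.
Then tan θ_B = n₂/n₁ = 0.9150, so θ_B = arctan 0.9150 = 42.46°.

θ_B ≈ 42.46°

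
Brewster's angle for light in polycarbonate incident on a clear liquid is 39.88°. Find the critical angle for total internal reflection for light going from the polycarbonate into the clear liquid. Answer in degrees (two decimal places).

θ_c ≈ 56.67°

tan θ_B = n₂/n₁ = tan 39.88° = 0.8355.
Total internal reflection: sin θ_c = n₂/n₁ = 0.8355.
θ_c = arcsin(0.8355) = 56.67°.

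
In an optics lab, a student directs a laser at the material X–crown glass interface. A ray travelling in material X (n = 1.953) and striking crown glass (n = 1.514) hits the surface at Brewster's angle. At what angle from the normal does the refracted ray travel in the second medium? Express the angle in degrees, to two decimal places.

θ_B = arctan(n₂/n₁) = arctan(1.514/1.953) = 37.78°.
The refracted ray is perpendicular to the reflected ray, so θ_t = 90° − θ_B = 52.22°.

θ_t ≈ 52.22°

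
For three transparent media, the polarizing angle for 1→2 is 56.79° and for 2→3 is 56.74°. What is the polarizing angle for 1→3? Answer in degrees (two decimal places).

θ_B ≈ 66.76°

tan θ_B(1→2) = n₂/n₁ = tan 56.79° = 1.5276.
tan θ_B(2→3) = n₃/n₂ = tan 56.74° = 1.5247.
Multiplying, n₃/n₁ = 1.5276 × 1.5247 = 2.3291, and θ_B(1→3) = arctan 2.3291 = 66.76°.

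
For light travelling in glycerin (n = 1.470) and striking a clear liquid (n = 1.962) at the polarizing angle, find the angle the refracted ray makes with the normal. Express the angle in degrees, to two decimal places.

θ_t ≈ 36.84°

First find Brewster's angle: tan θ_B = 1.962/1.470 = 1.3347, giving θ_B = 53.16°.
The refracted ray is perpendicular to the reflected ray, so θ_t = 90° − θ_B = 36.84°.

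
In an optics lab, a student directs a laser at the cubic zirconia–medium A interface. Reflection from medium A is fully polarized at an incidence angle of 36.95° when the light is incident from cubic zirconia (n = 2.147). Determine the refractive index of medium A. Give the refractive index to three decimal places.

n ≈ 1.615

Full polarization of the reflected beam means tan θ_B = n₂/n₁, where n₁ is the incident medium (cubic zirconia).
n₂ = n₁ tan θ_B = 2.147 × tan 36.95° = 1.615.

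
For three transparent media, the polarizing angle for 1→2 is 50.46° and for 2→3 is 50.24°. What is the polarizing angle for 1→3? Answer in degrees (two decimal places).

θ_B ≈ 55.52°

Each Brewster angle gives a ratio: n₂/n₁ = tan 50.46° = 1.2114, n₃/n₂ = tan 50.24° = 1.2019.
n₃/n₁ = 1.4560. Then tan θ_B(1→3) = n₃/n₁, so θ_B(1→3) = arctan(1.4560) = 55.52°.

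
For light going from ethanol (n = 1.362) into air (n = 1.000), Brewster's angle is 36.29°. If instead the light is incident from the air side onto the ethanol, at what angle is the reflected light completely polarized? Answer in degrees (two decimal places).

Reversing the direction swaps n₁ and n₂, so tan θ_B' = 1/tan θ_B and θ_B' = 90° − θ_B.
Hence θ_B' = 90° − 36.29° = 53.71°.

θ_B' ≈ 53.71°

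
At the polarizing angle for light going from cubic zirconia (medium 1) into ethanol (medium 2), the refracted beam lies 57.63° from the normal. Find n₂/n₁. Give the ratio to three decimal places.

n₂/n₁ ≈ 0.634

θ_B + θ_t = 90°, so θ_B = 90° − 57.63° = 32.37°.
tan θ_B = n₂/n₁, so n₂/n₁ = tan 32.37° = 0.634.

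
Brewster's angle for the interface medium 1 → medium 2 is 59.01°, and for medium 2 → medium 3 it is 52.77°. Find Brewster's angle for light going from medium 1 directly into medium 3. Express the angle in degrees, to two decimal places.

θ_B ≈ 65.47°

Each Brewster angle gives a ratio: n₂/n₁ = tan 59.01° = 1.6649, n₃/n₂ = tan 52.77° = 1.3160.
n₃/n₁ = 2.1911. Then tan θ_B(1→3) = n₃/n₁, so θ_B(1→3) = arctan(2.1911) = 65.47°.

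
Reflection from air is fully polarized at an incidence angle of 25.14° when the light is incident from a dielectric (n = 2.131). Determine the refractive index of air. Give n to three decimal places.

n ≈ 1.000

Brewster's law: tan θ_B = n₂/n₁ (light incident in a dielectric, refracted into air).
n₂ = n₁ tan θ_B = 2.131 × tan 25.14° = 1.000.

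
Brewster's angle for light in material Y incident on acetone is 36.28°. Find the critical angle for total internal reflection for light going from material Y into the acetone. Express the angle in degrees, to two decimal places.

θ_c ≈ 47.23°

tan θ_B = n₂/n₁ = tan 36.28° = 0.7340.
Total internal reflection: sin θ_c = n₂/n₁ = 0.7340.
θ_c = arcsin(0.7340) = 47.23°.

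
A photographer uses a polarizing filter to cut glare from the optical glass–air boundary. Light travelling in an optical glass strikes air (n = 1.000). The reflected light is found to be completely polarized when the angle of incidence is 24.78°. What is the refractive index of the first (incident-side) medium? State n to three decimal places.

n ≈ 2.166

Brewster's law: tan θ_B = n₂/n₁ (light incident in an optical glass, refracted into air).
n₁ = n₂ / tan θ_B = 1.000 / tan 24.78° = 2.166.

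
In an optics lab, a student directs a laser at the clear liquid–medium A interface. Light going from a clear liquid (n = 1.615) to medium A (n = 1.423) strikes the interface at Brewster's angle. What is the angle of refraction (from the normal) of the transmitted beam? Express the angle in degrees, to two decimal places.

θ_t ≈ 48.62°

First find Brewster's angle: tan θ_B = 1.423/1.615 = 0.8811, giving θ_B = 41.38°.
At Brewster's angle the reflected and refracted rays are perpendicular, so θ_t = 90° − θ_B = 90° − 41.38° = 48.62°.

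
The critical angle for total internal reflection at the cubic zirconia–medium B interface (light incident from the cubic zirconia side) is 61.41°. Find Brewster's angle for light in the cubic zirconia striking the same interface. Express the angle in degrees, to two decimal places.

θ_B ≈ 41.29°

sin θ_c = n₂/n₁, so n₂/n₁ = sin 61.41° = 0.8781.
Brewster: tan θ_B = n₂/n₁ = 0.8781.
θ_B = arctan(0.8781) = 41.29°.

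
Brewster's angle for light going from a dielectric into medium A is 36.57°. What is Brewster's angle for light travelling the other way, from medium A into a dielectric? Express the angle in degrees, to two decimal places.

θ_B' ≈ 53.43°

tan θ_B' = n₁/n₂ = 1/tan θ_B, so θ_B' = 90° − θ_B.
θ_B' = 90° − 36.57° = 53.43°.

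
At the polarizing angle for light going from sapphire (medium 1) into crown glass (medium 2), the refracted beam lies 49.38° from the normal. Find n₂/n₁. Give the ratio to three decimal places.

At Brewster incidence θ_B = 90° − θ_t = 90° − 49.38° = 40.62°.
tan θ_B = n₂/n₁, so n₂/n₁ = tan 40.62° = 0.858.

n₂/n₁ ≈ 0.858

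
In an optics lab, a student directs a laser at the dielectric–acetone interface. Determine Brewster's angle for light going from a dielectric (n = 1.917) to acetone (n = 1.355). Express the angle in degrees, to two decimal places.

Brewster's condition: tan θ_B = n₂/n₁ = 1.355/1.917 = 0.7068. Taking the arctangent, θ_B = 35.25°.

θ_B ≈ 35.25°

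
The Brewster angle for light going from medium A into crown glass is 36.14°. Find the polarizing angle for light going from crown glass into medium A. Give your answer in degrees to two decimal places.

Reversing the direction swaps n₁ and n₂, so tan θ_B' = 1/tan θ_B and θ_B' = 90° − θ_B.
Hence θ_B' = 90° − 36.14° = 53.86°.

θ_B' ≈ 53.86°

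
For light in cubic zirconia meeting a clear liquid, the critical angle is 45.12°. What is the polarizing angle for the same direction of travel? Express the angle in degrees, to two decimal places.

θ_B ≈ 35.32°

sin θ_c = n₂/n₁, so n₂/n₁ = sin 45.12° = 0.7086.
Brewster: tan θ_B = n₂/n₁ = 0.7086.
θ_B = arctan(0.7086) = 35.32°.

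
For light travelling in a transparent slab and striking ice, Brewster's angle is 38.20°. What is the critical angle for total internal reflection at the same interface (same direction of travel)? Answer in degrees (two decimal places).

θ_c ≈ 51.90°

From Brewster, n₂/n₁ = tan θ_B = tan 38.20° = 0.7869.
Then sin θ_c = n₂/n₁ = 0.7869, so θ_c = arcsin 0.7869 = 51.90°.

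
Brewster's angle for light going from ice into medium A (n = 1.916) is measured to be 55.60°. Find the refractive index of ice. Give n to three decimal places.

n ≈ 1.312

At Brewster's angle, tan θ_B = n₂/n₁ with n₁ on the incident side (ice) and n₂ on the transmitted side (medium A).
n₁ = n₂ / tan θ_B = 1.916 / tan 55.60° = 1.312.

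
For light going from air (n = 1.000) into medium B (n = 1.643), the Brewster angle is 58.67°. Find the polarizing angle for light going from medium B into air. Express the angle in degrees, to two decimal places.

θ_B' ≈ 31.33°

tan θ_B' = n₁/n₂ = 1/tan θ_B, so θ_B' = 90° − θ_B.
θ_B' = 90° − 58.67° = 31.33°.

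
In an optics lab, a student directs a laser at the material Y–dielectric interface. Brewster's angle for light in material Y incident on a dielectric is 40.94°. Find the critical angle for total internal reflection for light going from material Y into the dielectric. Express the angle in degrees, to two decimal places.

n₂/n₁ = tan 40.94° = 0.8674; the critical angle satisfies sin θ_c = n₂/n₁.
θ_c = arcsin(0.8674) = 60.16°.

θ_c ≈ 60.16°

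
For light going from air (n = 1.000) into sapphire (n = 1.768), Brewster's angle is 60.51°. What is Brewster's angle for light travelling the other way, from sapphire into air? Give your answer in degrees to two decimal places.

θ_B' ≈ 29.49°

The two Brewster angles are complementary: θ_B' = 90° − θ_B = 90° − 60.51° = 29.49°.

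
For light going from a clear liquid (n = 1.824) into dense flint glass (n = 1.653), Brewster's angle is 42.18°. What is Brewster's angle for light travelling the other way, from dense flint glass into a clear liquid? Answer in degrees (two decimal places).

θ_B' ≈ 47.82°

tan θ_B' = n₁/n₂ = 1/tan θ_B, so θ_B' = 90° − θ_B.
θ_B' = 90° − 42.18° = 47.82°.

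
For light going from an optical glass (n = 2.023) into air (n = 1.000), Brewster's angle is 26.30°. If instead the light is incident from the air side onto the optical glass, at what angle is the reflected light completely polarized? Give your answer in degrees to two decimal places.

θ_B' ≈ 63.70°

Reversing the direction swaps n₁ and n₂, so tan θ_B' = 1/tan θ_B and θ_B' = 90° − θ_B.
Hence θ_B' = 90° − 26.30° = 63.70°.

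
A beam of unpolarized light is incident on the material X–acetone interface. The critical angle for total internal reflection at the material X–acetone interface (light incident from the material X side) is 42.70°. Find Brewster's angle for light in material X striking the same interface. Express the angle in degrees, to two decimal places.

θ_B ≈ 34.14°

At the critical angle sin θ_c = n₂/n₁, giving n₂/n₁ = sin 42.70° = 0.6782.
Then tan θ_B = n₂/n₁ = 0.6782, so θ_B = arctan 0.6782 = 34.14°.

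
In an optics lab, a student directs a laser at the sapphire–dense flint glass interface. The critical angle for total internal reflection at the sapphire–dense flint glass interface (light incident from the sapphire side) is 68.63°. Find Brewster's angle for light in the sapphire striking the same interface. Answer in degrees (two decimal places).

θ_B ≈ 42.96°

sin θ_c = n₂/n₁, so n₂/n₁ = sin 68.63° = 0.9312.
Brewster: tan θ_B = n₂/n₁ = 0.9312.
θ_B = arctan(0.9312) = 42.96°.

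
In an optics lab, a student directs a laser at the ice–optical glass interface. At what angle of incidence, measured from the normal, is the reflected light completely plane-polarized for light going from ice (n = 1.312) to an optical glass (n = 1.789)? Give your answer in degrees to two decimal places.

Brewster's condition: tan θ_B = n₂/n₁ = 1.789/1.312 = 1.3636. Taking the arctangent, θ_B = 53.74°.

θ_B ≈ 53.74°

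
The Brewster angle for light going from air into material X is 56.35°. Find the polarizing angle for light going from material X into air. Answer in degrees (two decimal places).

tan θ_B' = n₁/n₂ = 1/tan θ_B, so θ_B' = 90° − θ_B.
θ_B' = 90° − 56.35° = 33.65°.

θ_B' ≈ 33.65°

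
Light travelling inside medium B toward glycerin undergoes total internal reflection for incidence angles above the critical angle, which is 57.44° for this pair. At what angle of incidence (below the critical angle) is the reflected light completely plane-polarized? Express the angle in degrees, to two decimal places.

At the critical angle sin θ_c = n₂/n₁, giving n₂/n₁ = sin 57.44° = 0.8428.
Then tan θ_B = n₂/n₁ = 0.8428, so θ_B = arctan 0.8428 = 40.13°.

θ_B ≈ 40.13°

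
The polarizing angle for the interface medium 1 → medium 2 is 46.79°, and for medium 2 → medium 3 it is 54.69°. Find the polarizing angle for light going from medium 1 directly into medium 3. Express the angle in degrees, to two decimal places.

θ_B ≈ 56.36°

tan θ_B(1→2) = n₂/n₁ = tan 46.79° = 1.0645.
tan θ_B(2→3) = n₃/n₂ = tan 54.69° = 1.4118.
n₃/n₁ = 1.5029. Then tan θ_B(1→3) = n₃/n₁, so θ_B(1→3) = arctan(1.5029) = 56.36°.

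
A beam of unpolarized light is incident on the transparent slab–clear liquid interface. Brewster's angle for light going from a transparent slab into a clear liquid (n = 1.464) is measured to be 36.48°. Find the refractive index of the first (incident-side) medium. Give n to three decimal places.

Brewster's law: tan θ_B = n₂/n₁ (light incident in a transparent slab, refracted into a clear liquid).
n₁ = n₂ / tan θ_B = 1.464 / tan 36.48° = 1.980.

n ≈ 1.980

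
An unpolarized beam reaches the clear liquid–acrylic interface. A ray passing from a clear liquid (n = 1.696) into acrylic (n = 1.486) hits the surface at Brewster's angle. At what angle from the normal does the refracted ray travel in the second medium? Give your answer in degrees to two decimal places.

θ_t ≈ 48.78°

θ_B = arctan(n₂/n₁) = arctan(1.486/1.696) = 41.22°.
Since θ_B + θ_t = 90° at Brewster incidence, θ_t = 90° − 41.22° = 48.78°.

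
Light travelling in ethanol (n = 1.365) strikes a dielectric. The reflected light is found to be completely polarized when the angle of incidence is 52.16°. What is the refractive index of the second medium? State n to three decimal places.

At the polarizing angle, tan θ_B = n₂/n₁ with n₁ on the incident side (ethanol) and n₂ on the transmitted side (a dielectric).
n₂ = n₁ tan θ_B = 1.365 × tan 52.16° = 1.757.

n ≈ 1.757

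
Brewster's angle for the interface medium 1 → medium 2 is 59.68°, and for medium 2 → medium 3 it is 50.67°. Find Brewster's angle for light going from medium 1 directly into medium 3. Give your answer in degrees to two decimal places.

θ_B ≈ 64.40°

tan θ_B(1→2) = n₂/n₁ = tan 59.68° = 1.7099.
tan θ_B(2→3) = n₃/n₂ = tan 50.67° = 1.2205.
n₃/n₁ = 2.0869. Then tan θ_B(1→3) = n₃/n₁, so θ_B(1→3) = arctan(2.0869) = 64.40°.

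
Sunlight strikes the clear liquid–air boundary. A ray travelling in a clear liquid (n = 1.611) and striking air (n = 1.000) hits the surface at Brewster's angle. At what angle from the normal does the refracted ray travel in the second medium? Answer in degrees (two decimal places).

θ_B = arctan(n₂/n₁) = arctan(1.000/1.611) = 31.83°.
At Brewster's angle the reflected and refracted rays are perpendicular, so θ_t = 90° − θ_B = 90° − 31.83° = 58.17°.

θ_t ≈ 58.17°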